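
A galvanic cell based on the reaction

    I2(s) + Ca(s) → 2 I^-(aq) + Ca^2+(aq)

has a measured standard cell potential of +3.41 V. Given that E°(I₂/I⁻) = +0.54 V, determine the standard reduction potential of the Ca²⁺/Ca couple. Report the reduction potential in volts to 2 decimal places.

In the reaction as written the I₂/I⁻ couple is reduced (cathode) and Ca²⁺/Ca is oxidized (anode), so E°cell = E°(I₂/I⁻) − E°(Ca²⁺/Ca).
E°(Ca²⁺/Ca) = E°(cathode) − E°cell = +0.54 − (+3.41) = −2.87 V.

−2.87 V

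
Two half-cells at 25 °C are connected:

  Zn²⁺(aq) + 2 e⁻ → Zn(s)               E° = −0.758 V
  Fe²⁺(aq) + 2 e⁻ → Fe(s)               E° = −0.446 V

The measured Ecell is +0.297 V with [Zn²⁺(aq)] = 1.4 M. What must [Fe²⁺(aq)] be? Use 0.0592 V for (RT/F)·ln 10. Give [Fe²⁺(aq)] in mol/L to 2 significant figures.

The Fe²⁺/Fe couple has the larger reduction potential, so it is the cathode: E°cell = −0.446 − (−0.758) = +0.312 V and n = 2.
Since E = E° − (0.0592/n)·log Q, log Q = n(E° − E)/0.0592 = 0.507.
For Fe²⁺(aq) + Zn(s) → Fe(s) + Zn²⁺(aq), the reaction quotient is Q = [Zn²⁺(aq)] / [Fe²⁺(aq)].
Isolating [Fe²⁺(aq)] in Q = 10^{0.507} yields log [Fe²⁺(aq)] = −0.361, i.e. 0.44 M.

0.44 M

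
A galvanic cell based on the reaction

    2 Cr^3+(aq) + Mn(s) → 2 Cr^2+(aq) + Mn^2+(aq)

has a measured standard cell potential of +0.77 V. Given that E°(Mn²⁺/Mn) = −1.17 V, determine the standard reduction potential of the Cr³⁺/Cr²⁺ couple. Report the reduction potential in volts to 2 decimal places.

In the reaction as written the Cr³⁺/Cr²⁺ couple is reduced (cathode) and Mn²⁺/Mn is oxidized (anode), so E°cell = E°(Cr³⁺/Cr²⁺) − E°(Mn²⁺/Mn).
E°(Cr³⁺/Cr²⁺) = E°cell + E°(anode) = +0.77 + (−1.17) = −0.40 V.

−0.40 V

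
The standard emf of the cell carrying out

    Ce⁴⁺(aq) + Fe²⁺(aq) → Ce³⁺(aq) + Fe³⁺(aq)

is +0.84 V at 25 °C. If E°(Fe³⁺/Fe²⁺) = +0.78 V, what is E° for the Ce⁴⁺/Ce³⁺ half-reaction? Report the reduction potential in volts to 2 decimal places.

In the reaction as written the Ce⁴⁺/Ce³⁺ couple is reduced (cathode) and Fe³⁺/Fe²⁺ is oxidized (anode), so E°cell = E°(Ce⁴⁺/Ce³⁺) − E°(Fe³⁺/Fe²⁺).
E°(Ce⁴⁺/Ce³⁺) = E°cell + E°(anode) = +0.84 + (+0.78) = +1.62 V.

+1.62 V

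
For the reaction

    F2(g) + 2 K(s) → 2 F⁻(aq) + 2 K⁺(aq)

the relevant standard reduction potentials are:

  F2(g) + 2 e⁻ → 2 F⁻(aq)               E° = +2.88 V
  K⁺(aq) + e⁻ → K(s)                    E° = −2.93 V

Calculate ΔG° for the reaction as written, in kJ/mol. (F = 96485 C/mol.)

In the reaction as written F2(g) is reduced, so the F₂/F⁻ couple is the cathode and K⁺/K is the anode.
E°cell = +2.88 − (−2.93) = +5.81 V; balancing electrons gives n = 2.
ΔG° = −nFE°cell = −(2)(96485)(+5.81) J/mol = −1121 kJ/mol.

−1121 kJ/mol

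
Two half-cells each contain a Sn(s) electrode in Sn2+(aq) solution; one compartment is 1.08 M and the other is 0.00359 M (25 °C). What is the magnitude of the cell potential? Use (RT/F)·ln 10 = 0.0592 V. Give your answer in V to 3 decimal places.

0.073 V

For a concentration cell E°cell = 0, since both electrodes use the same couple.
The compartment with the higher Sn2+(aq) concentration (1.08 M) acts as the cathode; ions are reduced there and produced at the dilute (0.00359 M) anode.
With n = 2, Ecell = −(0.0592/2)·log([dilute]/[conc]) = −(0.0592/2)·log(0.00359/1.08) = +0.073 V.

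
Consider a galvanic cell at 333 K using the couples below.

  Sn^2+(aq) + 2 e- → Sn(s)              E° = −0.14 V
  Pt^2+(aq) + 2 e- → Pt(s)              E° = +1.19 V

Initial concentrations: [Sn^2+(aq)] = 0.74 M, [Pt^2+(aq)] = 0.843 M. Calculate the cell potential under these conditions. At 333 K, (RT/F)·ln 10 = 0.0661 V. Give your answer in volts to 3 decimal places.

Pt²⁺/Pt is reduced (cathode, E° = +1.19 V) and Sn²⁺/Sn is oxidized (anode).
The standard potential is +1.19 − (−0.14) = +1.33 V and the balanced reaction transfers n = 2 electrons.
Balancing gives Pt^2+(aq) + Sn(s) → Pt(s) + Sn^2+(aq); hence Q = [Sn^2+(aq)] / [Pt^2+(aq)] = 0.878 (log Q = −0.057).
By the Nernst equation, E = +1.33 − (0.0661/2)·(−0.057) = +1.332 V.

+1.332 V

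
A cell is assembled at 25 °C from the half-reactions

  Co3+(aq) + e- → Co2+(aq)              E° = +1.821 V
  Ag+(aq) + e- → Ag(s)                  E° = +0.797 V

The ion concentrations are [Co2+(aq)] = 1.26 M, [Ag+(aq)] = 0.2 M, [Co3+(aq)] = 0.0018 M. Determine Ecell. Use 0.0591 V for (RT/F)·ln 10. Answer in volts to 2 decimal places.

+0.90 V

The Co³⁺/Co²⁺ couple has the more positive E°, so it is the cathode; Ag⁺/Ag is the anode.
E°cell = +1.821 − (+0.797) = +1.024 V, with n = 1 electron transferred.
For the overall reaction Co3+(aq) + Ag(s) → Co2+(aq) + Ag+(aq), Q = ([Co2+(aq)]·[Ag+(aq)]) / [Co3+(aq)] = 140, giving log Q = 2.146.
E = E° − (0.0591/n)·log Q = +1.024 − (0.0591/1)(2.146) = +0.90 V.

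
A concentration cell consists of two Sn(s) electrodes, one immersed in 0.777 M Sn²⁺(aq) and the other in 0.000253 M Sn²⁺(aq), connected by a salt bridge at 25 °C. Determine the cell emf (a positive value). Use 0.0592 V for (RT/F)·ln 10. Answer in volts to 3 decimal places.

0.103 V

For a concentration cell E°cell = 0, since both electrodes use the same couple.
The compartment with the higher Sn²⁺(aq) concentration (0.777 M) acts as the cathode; ions are reduced there and produced at the dilute (0.000253 M) anode.
With n = 2, Ecell = −(0.0592/2)·log([dilute]/[conc]) = −(0.0592/2)·log(0.000253/0.777) = +0.103 V.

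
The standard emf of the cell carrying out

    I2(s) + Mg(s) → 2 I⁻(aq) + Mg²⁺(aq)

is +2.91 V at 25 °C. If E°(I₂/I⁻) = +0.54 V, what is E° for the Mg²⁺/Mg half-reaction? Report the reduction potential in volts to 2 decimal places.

−2.37 V

In the reaction as written the I₂/I⁻ couple is reduced (cathode) and Mg²⁺/Mg is oxidized (anode), so E°cell = E°(I₂/I⁻) − E°(Mg²⁺/Mg).
E°(Mg²⁺/Mg) = E°(cathode) − E°cell = +0.54 − (+2.91) = −2.37 V.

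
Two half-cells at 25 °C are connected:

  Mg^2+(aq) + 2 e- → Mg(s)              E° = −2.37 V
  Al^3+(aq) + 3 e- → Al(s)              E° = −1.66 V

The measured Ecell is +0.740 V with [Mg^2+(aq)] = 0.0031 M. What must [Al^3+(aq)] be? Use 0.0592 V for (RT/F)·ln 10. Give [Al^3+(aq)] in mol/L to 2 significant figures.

Al³⁺/Al is the cathode (higher E°); E°cell = −1.66 − (−2.37) = +0.71 V with n = 6.
Since E = E° − (0.0592/n)·log Q, log Q = n(E° − E)/0.0592 = −3.041.
The balanced reaction is 2 Al^3+(aq) + 3 Mg(s) → 2 Al(s) + 3 Mg^2+(aq), so Q = [Mg^2+(aq)]^3 / [Al^3+(aq)]^2.
Isolating [Al^3+(aq)] in Q = 10^{−3.041} yields log [Al^3+(aq)] = −2.242, i.e. 0.0057 M.

0.0057 M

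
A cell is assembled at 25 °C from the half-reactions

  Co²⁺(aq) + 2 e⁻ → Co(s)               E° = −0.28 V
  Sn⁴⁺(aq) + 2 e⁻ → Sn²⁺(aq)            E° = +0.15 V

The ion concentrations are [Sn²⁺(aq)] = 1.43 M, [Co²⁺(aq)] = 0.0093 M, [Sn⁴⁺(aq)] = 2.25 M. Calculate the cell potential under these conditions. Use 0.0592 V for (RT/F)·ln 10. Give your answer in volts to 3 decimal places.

Since E°(Sn⁴⁺/Sn²⁺) > E°(Co²⁺/Co), Sn⁴⁺/Sn²⁺ serves as the cathode.
E°cell = +0.15 − (−0.28) = +0.43 V, with n = 2 electrons transferred.
Balancing gives Sn⁴⁺(aq) + Co(s) → Sn²⁺(aq) + Co²⁺(aq); hence Q = ([Sn²⁺(aq)]·[Co²⁺(aq)]) / [Sn⁴⁺(aq)] = 0.00591 (log Q = −2.228).
Applying E = E° − (RT ln10/nF)·log Q gives +0.43 − (0.0592/2)(−2.228) = +0.496 V.

+0.496 V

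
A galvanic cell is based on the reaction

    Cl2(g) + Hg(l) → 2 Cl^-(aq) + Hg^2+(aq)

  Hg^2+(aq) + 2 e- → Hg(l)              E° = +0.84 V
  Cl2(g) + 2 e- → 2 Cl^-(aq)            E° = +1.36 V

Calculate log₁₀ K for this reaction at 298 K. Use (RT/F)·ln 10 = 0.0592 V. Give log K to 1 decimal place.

The Cl₂/Cl⁻ couple is reduced (cathode); E°cell = +1.36 − (+0.84) = +0.52 V with n = 2.
At equilibrium E = 0, so log K = nE°cell / 0.0592 = (2)(+0.52) / 0.0592 = 17.6.

log K = 17.6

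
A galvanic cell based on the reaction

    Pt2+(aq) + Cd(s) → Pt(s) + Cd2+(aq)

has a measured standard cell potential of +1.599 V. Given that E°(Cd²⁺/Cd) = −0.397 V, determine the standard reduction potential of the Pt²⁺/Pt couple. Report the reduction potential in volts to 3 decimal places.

+1.202 V

In the reaction as written the Pt²⁺/Pt couple is reduced (cathode) and Cd²⁺/Cd is oxidized (anode), so E°cell = E°(Pt²⁺/Pt) − E°(Cd²⁺/Cd).
E°(Pt²⁺/Pt) = E°cell + E°(anode) = +1.599 + (−0.397) = +1.202 V.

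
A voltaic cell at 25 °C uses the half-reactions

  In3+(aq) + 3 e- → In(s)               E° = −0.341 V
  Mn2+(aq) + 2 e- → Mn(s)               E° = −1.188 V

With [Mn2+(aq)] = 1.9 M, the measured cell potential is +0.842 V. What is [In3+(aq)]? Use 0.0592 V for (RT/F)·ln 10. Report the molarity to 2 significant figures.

1.5 M

With In³⁺/In at the cathode and Mn²⁺/Mn at the anode, E°cell = −0.341 − (−1.188) = +0.847 V (n = 6).
Since E = E° − (0.0592/n)·log Q, log Q = n(E° − E)/0.0592 = 0.507.
The balanced reaction is 2 In3+(aq) + 3 Mn(s) → 2 In(s) + 3 Mn2+(aq), so Q = [Mn2+(aq)]^3 / [In3+(aq)]^2.
Solving for the unknown gives log [In3+(aq)] = 0.165, so [In3+(aq)] ≈ 1.5 M.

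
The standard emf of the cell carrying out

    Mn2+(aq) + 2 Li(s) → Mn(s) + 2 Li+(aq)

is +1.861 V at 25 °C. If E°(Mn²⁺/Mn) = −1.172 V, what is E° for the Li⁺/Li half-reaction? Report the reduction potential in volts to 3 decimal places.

In the reaction as written the Mn²⁺/Mn couple is reduced (cathode) and Li⁺/Li is oxidized (anode), so E°cell = E°(Mn²⁺/Mn) − E°(Li⁺/Li).
E°(Li⁺/Li) = E°(cathode) − E°cell = −1.172 − (+1.861) = −3.033 V.

−3.033 V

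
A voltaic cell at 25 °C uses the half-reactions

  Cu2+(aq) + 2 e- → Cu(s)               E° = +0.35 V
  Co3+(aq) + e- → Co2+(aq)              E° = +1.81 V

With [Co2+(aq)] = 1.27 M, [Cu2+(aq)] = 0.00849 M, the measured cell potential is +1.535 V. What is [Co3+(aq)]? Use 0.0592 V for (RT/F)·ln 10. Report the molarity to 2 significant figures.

Co³⁺/Co²⁺ is the cathode (higher E°); E°cell = +1.81 − (+0.35) = +1.46 V with n = 2.
Since E = E° − (0.0592/n)·log Q, log Q = n(E° − E)/0.0592 = −2.534.
Balancing electrons gives 2 Co3+(aq) + Cu(s) → 2 Co2+(aq) + Cu2+(aq); thus Q = ([Co2+(aq)]^2·[Cu2+(aq)]) / [Co3+(aq)]^2.
Isolating [Co3+(aq)] in Q = 10^{−2.534} yields log [Co3+(aq)] = 0.335, i.e. 2.2 M.

2.2 M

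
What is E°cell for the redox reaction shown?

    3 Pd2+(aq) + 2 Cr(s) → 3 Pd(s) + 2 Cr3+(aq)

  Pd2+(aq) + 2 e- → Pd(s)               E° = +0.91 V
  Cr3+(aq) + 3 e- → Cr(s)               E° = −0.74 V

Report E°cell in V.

+1.65 V

Pd2+(aq) gains electrons, so the Pd²⁺/Pd couple is the cathode; the Cr³⁺/Cr couple is the anode.
E°cell = E°(cathode) − E°(anode) = +0.91 − (−0.74) = +1.65 V.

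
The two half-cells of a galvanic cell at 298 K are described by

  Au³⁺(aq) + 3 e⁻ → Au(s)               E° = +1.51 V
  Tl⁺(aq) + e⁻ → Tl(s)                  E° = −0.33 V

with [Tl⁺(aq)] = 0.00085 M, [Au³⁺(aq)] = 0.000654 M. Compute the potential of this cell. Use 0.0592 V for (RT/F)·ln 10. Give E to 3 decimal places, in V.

Since E°(Au³⁺/Au) > E°(Tl⁺/Tl), Au³⁺/Au serves as the cathode.
E°cell = +1.51 − (−0.33) = +1.84 V, with n = 3 electrons transferred.
Balancing gives Au³⁺(aq) + 3 Tl(s) → Au(s) + 3 Tl⁺(aq); hence Q = [Tl⁺(aq)]^3 / [Au³⁺(aq)] = 9.39×10^−7 (log Q = −6.027).
By the Nernst equation, E = +1.84 − (0.0592/3)·(−6.027) = +1.959 V.

+1.959 V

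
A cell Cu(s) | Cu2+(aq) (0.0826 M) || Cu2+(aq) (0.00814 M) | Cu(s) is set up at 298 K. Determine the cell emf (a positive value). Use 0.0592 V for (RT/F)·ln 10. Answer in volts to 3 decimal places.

0.030 V

For a concentration cell E°cell = 0, since both electrodes use the same couple.
The compartment with the higher Cu2+(aq) concentration (0.0826 M) acts as the cathode; ions are reduced there and produced at the dilute (0.00814 M) anode.
With n = 2, Ecell = −(0.0592/2)·log([dilute]/[conc]) = −(0.0592/2)·log(0.00814/0.0826) = +0.030 V.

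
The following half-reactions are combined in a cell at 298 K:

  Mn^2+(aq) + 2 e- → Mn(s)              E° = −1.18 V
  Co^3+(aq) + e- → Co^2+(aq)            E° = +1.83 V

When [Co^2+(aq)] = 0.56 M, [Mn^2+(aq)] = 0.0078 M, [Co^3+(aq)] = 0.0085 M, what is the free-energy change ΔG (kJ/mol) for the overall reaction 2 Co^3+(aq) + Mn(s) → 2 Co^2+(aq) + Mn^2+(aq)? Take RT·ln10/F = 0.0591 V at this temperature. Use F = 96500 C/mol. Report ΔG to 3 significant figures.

−572 kJ/mol

With Co³⁺/Co²⁺ reduced at the cathode, E°cell = +1.83 − (−1.18) = +3.01 V and n = 2.
The reaction quotient is ([Co^2+(aq)]^2·[Mn^2+(aq)]) / [Co^3+(aq)]^2 = 33.9; by Nernst, E = +3.01 − (0.0591/2)(1.530) = +2.9648 V.
Then ΔG = −nFE = −2 × 96500 × +2.9648 J/mol = −572 kJ/mol.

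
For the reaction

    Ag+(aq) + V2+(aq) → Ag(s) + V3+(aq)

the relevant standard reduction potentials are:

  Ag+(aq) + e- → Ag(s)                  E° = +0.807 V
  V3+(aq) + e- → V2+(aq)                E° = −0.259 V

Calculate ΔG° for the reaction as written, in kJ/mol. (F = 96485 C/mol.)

In the reaction as written Ag+(aq) is reduced, so the Ag⁺/Ag couple is the cathode and V³⁺/V²⁺ is the anode.
E°cell = +0.807 − (−0.259) = +1.066 V; balancing electrons gives n = 1.
ΔG° = −nFE°cell = −(1)(96485)(+1.066) J/mol = −103 kJ/mol.

−103 kJ/mol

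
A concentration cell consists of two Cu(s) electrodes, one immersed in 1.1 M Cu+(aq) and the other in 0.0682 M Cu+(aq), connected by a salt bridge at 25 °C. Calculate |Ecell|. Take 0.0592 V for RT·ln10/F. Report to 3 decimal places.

0.071 V

For a concentration cell E°cell = 0, since both electrodes use the same couple.
The compartment with the higher Cu+(aq) concentration (1.1 M) acts as the cathode; ions are reduced there and produced at the dilute (0.0682 M) anode.
With n = 1, Ecell = −(0.0592/1)·log([dilute]/[conc]) = −(0.0592/1)·log(0.0682/1.1) = +0.071 V.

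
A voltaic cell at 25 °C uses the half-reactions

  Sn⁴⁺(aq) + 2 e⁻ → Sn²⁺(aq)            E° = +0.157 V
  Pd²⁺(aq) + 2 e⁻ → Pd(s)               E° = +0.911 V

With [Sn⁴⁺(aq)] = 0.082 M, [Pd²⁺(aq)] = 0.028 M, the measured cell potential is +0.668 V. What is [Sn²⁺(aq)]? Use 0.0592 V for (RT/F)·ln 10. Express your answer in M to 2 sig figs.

Pd²⁺/Pd is the cathode (higher E°); E°cell = +0.911 − (+0.157) = +0.754 V with n = 2.
Since E = E° − (0.0592/n)·log Q, log Q = n(E° − E)/0.0592 = 2.905.
Balancing electrons gives Pd²⁺(aq) + Sn²⁺(aq) → Pd(s) + Sn⁴⁺(aq); thus Q = [Sn⁴⁺(aq)] / ([Pd²⁺(aq)]·[Sn²⁺(aq)]).
Isolating [Sn²⁺(aq)] in Q = 10^{2.905} yields log [Sn²⁺(aq)] = −2.438, i.e. 0.0036 M.

0.0036 M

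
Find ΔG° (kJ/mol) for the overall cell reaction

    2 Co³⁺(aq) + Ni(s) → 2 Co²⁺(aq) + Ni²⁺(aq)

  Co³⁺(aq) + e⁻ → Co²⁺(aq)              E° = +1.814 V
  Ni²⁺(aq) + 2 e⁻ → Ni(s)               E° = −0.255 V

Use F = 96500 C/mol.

In the reaction as written Co³⁺(aq) is reduced, so the Co³⁺/Co²⁺ couple is the cathode and Ni²⁺/Ni is the anode.
E°cell = +1.814 − (−0.255) = +2.069 V; balancing electrons gives n = 2.
ΔG° = −nFE°cell = −(2)(96500)(+2.069) J/mol = −399 kJ/mol.

−399 kJ/mol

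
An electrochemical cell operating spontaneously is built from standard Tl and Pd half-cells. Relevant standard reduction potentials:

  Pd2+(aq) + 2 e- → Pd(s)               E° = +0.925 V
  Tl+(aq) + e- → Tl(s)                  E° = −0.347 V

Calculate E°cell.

The Pd²⁺/Pd couple has the higher E°, so Pd ion is reduced (cathode) and Tl is oxidized (anode).
E°cell = E°(cathode) − E°(anode) = +0.925 − (−0.347) = +1.272 V.

+1.272 V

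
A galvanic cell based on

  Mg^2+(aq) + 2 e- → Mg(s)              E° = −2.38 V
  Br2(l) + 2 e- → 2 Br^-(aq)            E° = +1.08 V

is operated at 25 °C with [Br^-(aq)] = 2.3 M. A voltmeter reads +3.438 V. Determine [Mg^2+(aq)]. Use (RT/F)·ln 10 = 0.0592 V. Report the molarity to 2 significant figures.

With Br₂/Br⁻ at the cathode and Mg²⁺/Mg at the anode, E°cell = +1.08 − (−2.38) = +3.46 V (n = 2).
Since E = E° − (0.0592/n)·log Q, log Q = n(E° − E)/0.0592 = 0.743.
The balanced reaction is Br2(l) + Mg(s) → 2 Br^-(aq) + Mg^2+(aq), so Q = [Br^-(aq)]^2·[Mg^2+(aq)].
Substituting the known concentrations and solving, log [Mg^2+(aq)] = 0.020 and [Mg^2+(aq)] = 1.0 M.

1.0 M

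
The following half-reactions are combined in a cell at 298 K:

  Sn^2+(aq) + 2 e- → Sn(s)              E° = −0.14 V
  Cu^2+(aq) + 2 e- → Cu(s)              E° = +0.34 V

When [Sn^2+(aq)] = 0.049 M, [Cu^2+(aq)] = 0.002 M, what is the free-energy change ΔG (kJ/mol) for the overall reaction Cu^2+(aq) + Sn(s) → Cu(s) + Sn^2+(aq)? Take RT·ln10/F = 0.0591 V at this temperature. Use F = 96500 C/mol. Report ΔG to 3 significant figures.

−84.7 kJ/mol

With Cu²⁺/Cu reduced at the cathode, E°cell = +0.34 − (−0.14) = +0.48 V and n = 2.
Here Q = [Sn^2+(aq)] / [Cu^2+(aq)] = 24.5 (log Q = 1.389), giving E = +0.48 − (0.0591/2)·(1.389) = +0.4390 V.
Finally ΔG = −nFE = −(2)(96500 C/mol)(+0.4390 V) = −84.7 kJ/mol.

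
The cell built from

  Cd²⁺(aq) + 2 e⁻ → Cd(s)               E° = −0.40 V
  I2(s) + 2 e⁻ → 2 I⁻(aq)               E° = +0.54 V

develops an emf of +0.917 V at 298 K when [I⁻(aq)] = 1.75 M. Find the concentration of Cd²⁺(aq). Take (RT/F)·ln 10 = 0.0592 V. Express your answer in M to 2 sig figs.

2.0 M

The I₂/I⁻ couple has the larger reduction potential, so it is the cathode: E°cell = +0.54 − (−0.40) = +0.94 V and n = 2.
From the Nernst equation, log Q = n(E° − E)/0.0592 = 2·(+0.94 − (+0.917))/0.0592 = 0.777.
Balancing electrons gives I2(s) + Cd(s) → 2 I⁻(aq) + Cd²⁺(aq); thus Q = [I⁻(aq)]^2·[Cd²⁺(aq)].
Substituting the known concentrations and solving, log [Cd²⁺(aq)] = 0.291 and [Cd²⁺(aq)] = 2.0 M.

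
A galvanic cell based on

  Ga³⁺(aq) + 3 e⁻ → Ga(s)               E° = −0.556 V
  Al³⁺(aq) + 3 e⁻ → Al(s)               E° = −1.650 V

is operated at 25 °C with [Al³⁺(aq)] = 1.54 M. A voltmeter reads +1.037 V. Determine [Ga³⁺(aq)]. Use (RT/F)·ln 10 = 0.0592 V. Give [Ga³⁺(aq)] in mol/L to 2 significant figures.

0.0020 M

With Ga³⁺/Ga at the cathode and Al³⁺/Al at the anode, E°cell = −0.556 − (−1.650) = +1.094 V (n = 3).
From the Nernst equation, log Q = n(E° − E)/0.0592 = 3·(+1.094 − (+1.037))/0.0592 = 2.889.
Balancing electrons gives Ga³⁺(aq) + Al(s) → Ga(s) + Al³⁺(aq); thus Q = [Al³⁺(aq)] / [Ga³⁺(aq)].
Substituting the known concentrations and solving, log [Ga³⁺(aq)] = −2.701 and [Ga³⁺(aq)] = 0.0020 M.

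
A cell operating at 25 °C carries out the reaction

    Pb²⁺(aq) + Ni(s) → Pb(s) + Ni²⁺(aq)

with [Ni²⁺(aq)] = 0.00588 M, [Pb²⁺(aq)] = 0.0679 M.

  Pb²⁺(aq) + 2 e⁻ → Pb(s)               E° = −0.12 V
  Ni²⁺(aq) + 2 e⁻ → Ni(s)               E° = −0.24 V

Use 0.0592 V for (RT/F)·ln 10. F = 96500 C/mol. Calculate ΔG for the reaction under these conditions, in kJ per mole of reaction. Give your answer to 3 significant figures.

−29.2 kJ/mol

The standard cell potential is −0.12 − (−0.24) = +0.12 V, with n = 2 electrons in the balanced equation.
Here Q = [Ni²⁺(aq)] / [Pb²⁺(aq)] = 0.0866 (log Q = −1.062), giving E = +0.12 − (0.0592/2)·(−1.062) = +0.1514 V.
Finally ΔG = −nFE = −(2)(96500 C/mol)(+0.1514 V) = −29.2 kJ/mol.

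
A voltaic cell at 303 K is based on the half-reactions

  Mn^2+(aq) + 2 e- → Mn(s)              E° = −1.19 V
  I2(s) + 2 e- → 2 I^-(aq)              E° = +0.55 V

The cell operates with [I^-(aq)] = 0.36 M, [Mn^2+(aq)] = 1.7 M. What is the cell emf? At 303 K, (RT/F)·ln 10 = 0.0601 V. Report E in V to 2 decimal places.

+1.76 V

Since E°(I₂/I⁻) > E°(Mn²⁺/Mn), I₂/I⁻ serves as the cathode.
E°cell = +0.55 − (−1.19) = +1.74 V, with n = 2 electrons transferred.
For the overall reaction I2(s) + Mn(s) → 2 I^-(aq) + Mn^2+(aq), Q = [I^-(aq)]^2·[Mn^2+(aq)] = 0.22, giving log Q = −0.657.
Applying E = E° − (RT ln10/nF)·log Q gives +1.74 − (0.0601/2)(−0.657) = +1.76 V.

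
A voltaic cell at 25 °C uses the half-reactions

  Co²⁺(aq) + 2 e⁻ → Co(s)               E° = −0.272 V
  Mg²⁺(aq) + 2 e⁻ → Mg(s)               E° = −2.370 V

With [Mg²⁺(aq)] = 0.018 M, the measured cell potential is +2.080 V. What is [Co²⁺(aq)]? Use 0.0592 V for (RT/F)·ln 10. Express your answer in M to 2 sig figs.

Co²⁺/Co is the cathode (higher E°); E°cell = −0.272 − (−2.370) = +2.098 V with n = 2.
From the Nernst equation, log Q = n(E° − E)/0.0592 = 2·(+2.098 − (+2.080))/0.0592 = 0.608.
For Co²⁺(aq) + Mg(s) → Co(s) + Mg²⁺(aq), the reaction quotient is Q = [Mg²⁺(aq)] / [Co²⁺(aq)].
Solving for the unknown gives log [Co²⁺(aq)] = −2.353, so [Co²⁺(aq)] ≈ 0.0044 M.

0.0044 M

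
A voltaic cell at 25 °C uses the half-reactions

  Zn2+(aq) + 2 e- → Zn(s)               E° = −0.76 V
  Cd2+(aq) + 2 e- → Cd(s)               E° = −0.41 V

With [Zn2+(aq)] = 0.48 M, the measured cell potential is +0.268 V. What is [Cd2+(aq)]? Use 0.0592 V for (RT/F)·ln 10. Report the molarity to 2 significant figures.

The Cd²⁺/Cd couple has the larger reduction potential, so it is the cathode: E°cell = −0.41 − (−0.76) = +0.35 V and n = 2.
Rearranging E = E° − (0.0592/n)·log Q gives log Q = 2(+0.35 − (+0.268))/0.0592 = 2.770.
Balancing electrons gives Cd2+(aq) + Zn(s) → Cd(s) + Zn2+(aq); thus Q = [Zn2+(aq)] / [Cd2+(aq)].
Substituting the known concentrations and solving, log [Cd2+(aq)] = −3.089 and [Cd2+(aq)] = 0.00081 M.

0.00081 M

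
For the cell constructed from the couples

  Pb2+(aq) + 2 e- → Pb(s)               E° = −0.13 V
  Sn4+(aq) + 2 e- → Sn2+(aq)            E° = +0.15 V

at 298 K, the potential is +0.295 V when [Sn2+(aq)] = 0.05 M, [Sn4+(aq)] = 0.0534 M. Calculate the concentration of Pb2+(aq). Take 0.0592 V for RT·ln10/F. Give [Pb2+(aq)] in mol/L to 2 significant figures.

Sn⁴⁺/Sn²⁺ is the cathode (higher E°); E°cell = +0.15 − (−0.13) = +0.28 V with n = 2.
From the Nernst equation, log Q = n(E° − E)/0.0592 = 2·(+0.28 − (+0.295))/0.0592 = −0.507.
Balancing electrons gives Sn4+(aq) + Pb(s) → Sn2+(aq) + Pb2+(aq); thus Q = ([Sn2+(aq)]·[Pb2+(aq)]) / [Sn4+(aq)].
Solving for the unknown gives log [Pb2+(aq)] = −0.478, so [Pb2+(aq)] ≈ 0.33 M.

0.33 M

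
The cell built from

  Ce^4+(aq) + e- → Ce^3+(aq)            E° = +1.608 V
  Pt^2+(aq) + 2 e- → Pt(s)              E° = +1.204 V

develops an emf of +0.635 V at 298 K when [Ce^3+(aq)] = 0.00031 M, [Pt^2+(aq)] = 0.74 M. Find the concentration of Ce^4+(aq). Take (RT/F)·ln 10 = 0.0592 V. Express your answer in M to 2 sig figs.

2.1 M

Ce⁴⁺/Ce³⁺ is the cathode (higher E°); E°cell = +1.608 − (+1.204) = +0.404 V with n = 2.
Since E = E° − (0.0592/n)·log Q, log Q = n(E° − E)/0.0592 = −7.804.
For 2 Ce^4+(aq) + Pt(s) → 2 Ce^3+(aq) + Pt^2+(aq), the reaction quotient is Q = ([Ce^3+(aq)]^2·[Pt^2+(aq)]) / [Ce^4+(aq)]^2.
Isolating [Ce^4+(aq)] in Q = 10^{−7.804} yields log [Ce^4+(aq)] = 0.328, i.e. 2.1 M.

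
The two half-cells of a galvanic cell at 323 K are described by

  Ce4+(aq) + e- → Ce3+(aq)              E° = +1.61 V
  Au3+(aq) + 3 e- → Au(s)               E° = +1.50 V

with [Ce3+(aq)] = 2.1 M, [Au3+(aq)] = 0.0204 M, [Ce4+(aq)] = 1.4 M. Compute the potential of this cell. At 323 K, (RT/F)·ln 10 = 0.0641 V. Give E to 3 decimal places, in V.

Ce⁴⁺/Ce³⁺ is reduced (cathode, E° = +1.61 V) and Au³⁺/Au is oxidized (anode).
E°cell = E°cat − E°an = +1.61 − (+1.50) = +0.11 V; n = 3.
For the overall reaction 3 Ce4+(aq) + Au(s) → 3 Ce3+(aq) + Au3+(aq), Q = ([Ce3+(aq)]^3·[Au3+(aq)]) / [Ce4+(aq)]^3 = 0.0689, giving log Q = −1.162.
By the Nernst equation, E = +0.11 − (0.0641/3)·(−1.162) = +0.135 V.

+0.135 V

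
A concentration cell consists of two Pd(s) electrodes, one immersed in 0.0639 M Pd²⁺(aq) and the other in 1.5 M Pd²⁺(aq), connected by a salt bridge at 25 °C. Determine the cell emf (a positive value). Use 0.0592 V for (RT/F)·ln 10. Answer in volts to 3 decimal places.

0.041 V

For a concentration cell E°cell = 0, since both electrodes use the same couple.
The compartment with the higher Pd²⁺(aq) concentration (1.5 M) acts as the cathode; ions are reduced there and produced at the dilute (0.0639 M) anode.
With n = 2, Ecell = −(0.0592/2)·log([dilute]/[conc]) = −(0.0592/2)·log(0.0639/1.5) = +0.041 V.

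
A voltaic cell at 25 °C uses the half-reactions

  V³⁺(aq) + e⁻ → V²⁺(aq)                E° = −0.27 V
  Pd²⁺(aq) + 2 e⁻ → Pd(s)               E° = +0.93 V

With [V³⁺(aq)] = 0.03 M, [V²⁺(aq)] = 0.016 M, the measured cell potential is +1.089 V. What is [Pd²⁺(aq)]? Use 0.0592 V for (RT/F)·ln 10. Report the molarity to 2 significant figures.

With Pd²⁺/Pd at the cathode and V³⁺/V²⁺ at the anode, E°cell = +0.93 − (−0.27) = +1.20 V (n = 2).
From the Nernst equation, log Q = n(E° − E)/0.0592 = 2·(+1.20 − (+1.089))/0.0592 = 3.750.
The balanced reaction is Pd²⁺(aq) + 2 V²⁺(aq) → Pd(s) + 2 V³⁺(aq), so Q = [V³⁺(aq)]^2 / ([Pd²⁺(aq)]·[V²⁺(aq)]^2).
Solving for the unknown gives log [Pd²⁺(aq)] = −3.204, so [Pd²⁺(aq)] ≈ 0.00063 M.

0.00063 M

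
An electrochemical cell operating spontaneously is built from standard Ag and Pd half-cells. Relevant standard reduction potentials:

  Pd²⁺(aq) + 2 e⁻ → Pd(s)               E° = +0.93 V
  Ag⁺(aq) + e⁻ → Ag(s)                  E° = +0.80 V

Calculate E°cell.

+0.13 V

Of the two couples in this cell, the one with the more positive reduction potential is reduced at the cathode: here that is Pd²⁺/Pd (+0.93 V); Ag⁺/Ag (+0.80 V) is the anode.
E°cell = E°(cathode) − E°(anode) = +0.93 − (+0.80) = +0.13 V.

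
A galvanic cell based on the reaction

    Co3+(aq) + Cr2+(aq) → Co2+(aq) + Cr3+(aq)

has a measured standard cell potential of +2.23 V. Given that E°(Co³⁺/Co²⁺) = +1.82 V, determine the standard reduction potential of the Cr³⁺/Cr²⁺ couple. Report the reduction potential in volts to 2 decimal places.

In the reaction as written the Co³⁺/Co²⁺ couple is reduced (cathode) and Cr³⁺/Cr²⁺ is oxidized (anode), so E°cell = E°(Co³⁺/Co²⁺) − E°(Cr³⁺/Cr²⁺).
E°(Cr³⁺/Cr²⁺) = E°(cathode) − E°cell = +1.82 − (+2.23) = −0.41 V.

−0.41 V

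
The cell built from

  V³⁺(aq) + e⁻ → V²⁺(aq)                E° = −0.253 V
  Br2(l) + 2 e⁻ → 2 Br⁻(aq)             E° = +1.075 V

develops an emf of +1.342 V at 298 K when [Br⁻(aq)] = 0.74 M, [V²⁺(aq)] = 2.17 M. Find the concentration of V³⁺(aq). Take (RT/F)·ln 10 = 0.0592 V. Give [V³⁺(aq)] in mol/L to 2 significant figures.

1.7 M

The Br₂/Br⁻ couple has the larger reduction potential, so it is the cathode: E°cell = +1.075 − (−0.253) = +1.328 V and n = 2.
From the Nernst equation, log Q = n(E° − E)/0.0592 = 2·(+1.328 − (+1.342))/0.0592 = −0.473.
Balancing electrons gives Br2(l) + 2 V²⁺(aq) → 2 Br⁻(aq) + 2 V³⁺(aq); thus Q = ([Br⁻(aq)]^2·[V³⁺(aq)]^2) / [V²⁺(aq)]^2.
Substituting the known concentrations and solving, log [V³⁺(aq)] = 0.231 and [V³⁺(aq)] = 1.7 M.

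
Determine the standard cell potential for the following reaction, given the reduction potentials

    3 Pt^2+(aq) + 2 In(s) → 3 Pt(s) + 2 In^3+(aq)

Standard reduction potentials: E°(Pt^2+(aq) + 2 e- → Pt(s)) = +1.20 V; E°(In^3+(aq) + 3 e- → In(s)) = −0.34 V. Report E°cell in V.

Pt^2+(aq) gains electrons, so the Pt²⁺/Pt couple is the cathode; the In³⁺/In couple is the anode.
E°cell = E°(cathode) − E°(anode) = +1.20 − (−0.34) = +1.54 V.

+1.54 V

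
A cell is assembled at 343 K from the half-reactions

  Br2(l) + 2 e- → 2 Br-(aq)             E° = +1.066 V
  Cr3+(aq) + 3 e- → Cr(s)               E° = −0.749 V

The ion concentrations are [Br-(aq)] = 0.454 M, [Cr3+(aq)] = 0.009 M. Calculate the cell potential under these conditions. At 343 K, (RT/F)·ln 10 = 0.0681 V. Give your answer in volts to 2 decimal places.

The Br₂/Br⁻ couple has the more positive E°, so it is the cathode; Cr³⁺/Cr is the anode.
E°cell = +1.066 − (−0.749) = +1.815 V, with n = 6 electrons transferred.
The balanced reaction is 3 Br2(l) + 2 Cr(s) → 6 Br-(aq) + 2 Cr3+(aq), so Q = [Br-(aq)]^6·[Cr3+(aq)]^2 = 7.09×10^−7 and log Q = −6.149.
E = E° − (0.0681/n)·log Q = +1.815 − (0.0681/6)(−6.149) = +1.88 V.

+1.88 V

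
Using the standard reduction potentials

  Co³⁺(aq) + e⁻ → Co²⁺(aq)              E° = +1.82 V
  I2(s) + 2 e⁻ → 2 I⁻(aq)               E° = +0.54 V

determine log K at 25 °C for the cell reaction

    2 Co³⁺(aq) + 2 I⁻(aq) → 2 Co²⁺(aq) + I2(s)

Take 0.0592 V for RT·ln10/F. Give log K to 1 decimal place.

log K = 43.2

The Co³⁺/Co²⁺ couple is reduced (cathode); E°cell = +1.82 − (+0.54) = +1.28 V with n = 2.
At equilibrium E = 0, so log K = nE°cell / 0.0592 = (2)(+1.28) / 0.0592 = 43.2.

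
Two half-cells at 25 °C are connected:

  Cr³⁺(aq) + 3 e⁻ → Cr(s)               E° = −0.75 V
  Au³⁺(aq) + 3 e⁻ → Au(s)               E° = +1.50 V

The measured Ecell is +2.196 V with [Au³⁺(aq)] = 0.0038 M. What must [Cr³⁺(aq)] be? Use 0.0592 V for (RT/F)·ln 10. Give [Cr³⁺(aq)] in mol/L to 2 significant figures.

2.1 M

With Au³⁺/Au at the cathode and Cr³⁺/Cr at the anode, E°cell = +1.50 − (−0.75) = +2.25 V (n = 3).
From the Nernst equation, log Q = n(E° − E)/0.0592 = 3·(+2.25 − (+2.196))/0.0592 = 2.736.
Balancing electrons gives Au³⁺(aq) + Cr(s) → Au(s) + Cr³⁺(aq); thus Q = [Cr³⁺(aq)] / [Au³⁺(aq)].
Solving for the unknown gives log [Cr³⁺(aq)] = 0.316, so [Cr³⁺(aq)] ≈ 2.1 M.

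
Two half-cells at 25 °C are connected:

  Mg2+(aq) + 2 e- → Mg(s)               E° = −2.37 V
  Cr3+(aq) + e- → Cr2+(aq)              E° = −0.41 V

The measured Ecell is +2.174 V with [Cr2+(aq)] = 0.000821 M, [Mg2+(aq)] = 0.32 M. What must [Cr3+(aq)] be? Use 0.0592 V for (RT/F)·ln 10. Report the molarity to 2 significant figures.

With Cr³⁺/Cr²⁺ at the cathode and Mg²⁺/Mg at the anode, E°cell = −0.41 − (−2.37) = +1.96 V (n = 2).
From the Nernst equation, log Q = n(E° − E)/0.0592 = 2·(+1.96 − (+2.174))/0.0592 = −7.230.
The balanced reaction is 2 Cr3+(aq) + Mg(s) → 2 Cr2+(aq) + Mg2+(aq), so Q = ([Cr2+(aq)]^2·[Mg2+(aq)]) / [Cr3+(aq)]^2.
Solving for the unknown gives log [Cr3+(aq)] = 0.282, so [Cr3+(aq)] ≈ 1.9 M.

1.9 M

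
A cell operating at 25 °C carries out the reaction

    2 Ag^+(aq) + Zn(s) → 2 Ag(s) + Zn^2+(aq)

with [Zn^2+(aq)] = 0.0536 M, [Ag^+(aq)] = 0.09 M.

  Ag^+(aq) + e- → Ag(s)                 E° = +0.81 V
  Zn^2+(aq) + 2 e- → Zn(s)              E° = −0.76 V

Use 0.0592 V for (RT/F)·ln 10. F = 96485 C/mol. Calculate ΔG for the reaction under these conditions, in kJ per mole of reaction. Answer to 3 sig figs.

−298 kJ/mol

E°cell = +0.81 − (−0.76) = +1.57 V; the balanced reaction transfers n = 2 electrons.
Here Q = [Zn^2+(aq)] / [Ag^+(aq)]^2 = 6.62 (log Q = 0.821), giving E = +1.57 − (0.0592/2)·(0.821) = +1.5457 V.
Then ΔG = −nFE = −2 × 96485 × +1.5457 J/mol = −298 kJ/mol.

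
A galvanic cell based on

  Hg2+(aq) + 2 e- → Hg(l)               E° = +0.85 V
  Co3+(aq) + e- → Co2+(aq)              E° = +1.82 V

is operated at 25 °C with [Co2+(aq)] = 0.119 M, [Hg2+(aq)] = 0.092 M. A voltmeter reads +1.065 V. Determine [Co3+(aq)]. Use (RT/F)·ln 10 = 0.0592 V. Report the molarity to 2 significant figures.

Co³⁺/Co²⁺ is the cathode (higher E°); E°cell = +1.82 − (+0.85) = +0.97 V with n = 2.
Rearranging E = E° − (0.0592/n)·log Q gives log Q = 2(+0.97 − (+1.065))/0.0592 = −3.209.
Balancing electrons gives 2 Co3+(aq) + Hg(l) → 2 Co2+(aq) + Hg2+(aq); thus Q = ([Co2+(aq)]^2·[Hg2+(aq)]) / [Co3+(aq)]^2.
Isolating [Co3+(aq)] in Q = 10^{−3.209} yields log [Co3+(aq)] = 0.162, i.e. 1.5 M.

1.5 M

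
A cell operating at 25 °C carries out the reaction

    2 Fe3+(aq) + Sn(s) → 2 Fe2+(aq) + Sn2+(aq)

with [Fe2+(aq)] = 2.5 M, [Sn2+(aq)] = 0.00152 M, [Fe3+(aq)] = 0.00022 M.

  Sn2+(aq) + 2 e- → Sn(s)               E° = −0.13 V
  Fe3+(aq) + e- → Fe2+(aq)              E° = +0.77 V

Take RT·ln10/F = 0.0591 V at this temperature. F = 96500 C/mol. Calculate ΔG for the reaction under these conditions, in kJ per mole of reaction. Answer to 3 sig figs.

With Fe³⁺/Fe²⁺ reduced at the cathode, E°cell = +0.77 − (−0.13) = +0.90 V and n = 2.
Q = ([Fe2+(aq)]^2·[Sn2+(aq)]) / [Fe3+(aq)]^2 = 1.96×10^5, so log Q = 5.293 and E = +0.90 − (0.0591/2)(5.293) = +0.7436 V.
Finally ΔG = −nFE = −(2)(96500 C/mol)(+0.7436 V) = −144 kJ/mol.

−144 kJ/mol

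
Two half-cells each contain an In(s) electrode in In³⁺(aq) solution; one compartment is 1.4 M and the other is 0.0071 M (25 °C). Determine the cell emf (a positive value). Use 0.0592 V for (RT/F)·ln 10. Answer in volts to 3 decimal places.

For a concentration cell E°cell = 0, since both electrodes use the same couple.
The compartment with the higher In³⁺(aq) concentration (1.4 M) acts as the cathode; ions are reduced there and produced at the dilute (0.0071 M) anode.
With n = 3, Ecell = −(0.0592/3)·log([dilute]/[conc]) = −(0.0592/3)·log(0.0071/1.4) = +0.045 V.

0.045 V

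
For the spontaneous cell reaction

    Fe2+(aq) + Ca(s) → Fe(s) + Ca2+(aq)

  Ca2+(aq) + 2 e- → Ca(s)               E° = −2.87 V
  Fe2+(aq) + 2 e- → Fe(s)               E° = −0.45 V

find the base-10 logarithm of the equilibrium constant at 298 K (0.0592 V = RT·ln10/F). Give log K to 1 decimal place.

The Fe²⁺/Fe couple is reduced (cathode); E°cell = −0.45 − (−2.87) = +2.42 V with n = 2.
At equilibrium E = 0, so log K = nE°cell / 0.0592 = (2)(+2.42) / 0.0592 = 81.8.

log K = 81.8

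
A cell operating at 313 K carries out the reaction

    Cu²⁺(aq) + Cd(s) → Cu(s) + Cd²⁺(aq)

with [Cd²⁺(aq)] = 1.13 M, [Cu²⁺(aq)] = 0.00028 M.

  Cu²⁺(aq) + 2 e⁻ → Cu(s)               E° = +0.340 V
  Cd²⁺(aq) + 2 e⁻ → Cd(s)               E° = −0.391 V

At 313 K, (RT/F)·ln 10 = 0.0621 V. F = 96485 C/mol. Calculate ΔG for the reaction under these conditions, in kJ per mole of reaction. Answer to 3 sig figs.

With Cu²⁺/Cu reduced at the cathode, E°cell = +0.340 − (−0.391) = +0.731 V and n = 2.
Here Q = [Cd²⁺(aq)] / [Cu²⁺(aq)] = 4.04×10^3 (log Q = 3.606), giving E = +0.731 − (0.0621/2)·(3.606) = +0.6190 V.
ΔG = −nFE = −(2)(96485)(+0.6190) J/mol = −119 kJ/mol.

−119 kJ/mol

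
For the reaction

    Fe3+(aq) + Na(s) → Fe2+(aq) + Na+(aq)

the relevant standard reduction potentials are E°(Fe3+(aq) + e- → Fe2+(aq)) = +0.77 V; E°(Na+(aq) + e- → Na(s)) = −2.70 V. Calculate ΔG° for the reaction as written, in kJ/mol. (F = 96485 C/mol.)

−335 kJ/mol

In the reaction as written Fe3+(aq) is reduced, so the Fe³⁺/Fe²⁺ couple is the cathode and Na⁺/Na is the anode.
E°cell = +0.77 − (−2.70) = +3.47 V; balancing electrons gives n = 1.
ΔG° = −nFE°cell = −(1)(96485)(+3.47) J/mol = −335 kJ/mol.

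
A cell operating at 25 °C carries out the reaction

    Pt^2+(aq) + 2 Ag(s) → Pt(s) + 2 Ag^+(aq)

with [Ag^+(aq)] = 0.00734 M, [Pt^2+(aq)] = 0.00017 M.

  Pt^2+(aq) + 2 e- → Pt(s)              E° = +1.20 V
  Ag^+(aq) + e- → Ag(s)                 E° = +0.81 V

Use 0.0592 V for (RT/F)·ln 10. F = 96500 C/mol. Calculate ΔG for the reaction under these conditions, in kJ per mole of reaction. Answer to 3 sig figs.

−78.1 kJ/mol

The standard cell potential is +1.20 − (+0.81) = +0.39 V, with n = 2 electrons in the balanced equation.
The reaction quotient is [Ag^+(aq)]^2 / [Pt^2+(aq)] = 0.317; by Nernst, E = +0.39 − (0.0592/2)(−0.499) = +0.4048 V.
Then ΔG = −nFE = −2 × 96500 × +0.4048 J/mol = −78.1 kJ/mol.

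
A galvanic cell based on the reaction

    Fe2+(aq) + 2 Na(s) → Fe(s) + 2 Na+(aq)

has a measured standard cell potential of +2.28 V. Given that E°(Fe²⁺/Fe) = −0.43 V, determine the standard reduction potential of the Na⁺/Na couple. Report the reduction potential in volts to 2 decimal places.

In the reaction as written the Fe²⁺/Fe couple is reduced (cathode) and Na⁺/Na is oxidized (anode), so E°cell = E°(Fe²⁺/Fe) − E°(Na⁺/Na).
E°(Na⁺/Na) = E°(cathode) − E°cell = −0.43 − (+2.28) = −2.71 V.

−2.71 V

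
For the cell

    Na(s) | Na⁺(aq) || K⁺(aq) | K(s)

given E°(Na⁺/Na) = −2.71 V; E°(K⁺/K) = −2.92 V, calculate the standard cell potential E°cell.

−0.21 V

By convention the left-hand electrode in cell notation is the anode (oxidation) and the right-hand electrode is the cathode (reduction).
E°cell = E°(right) − E°(left) = −2.92 − (−2.71) = −0.21 V.
The negative sign shows that, as written, the cell would require an external voltage to drive the reaction.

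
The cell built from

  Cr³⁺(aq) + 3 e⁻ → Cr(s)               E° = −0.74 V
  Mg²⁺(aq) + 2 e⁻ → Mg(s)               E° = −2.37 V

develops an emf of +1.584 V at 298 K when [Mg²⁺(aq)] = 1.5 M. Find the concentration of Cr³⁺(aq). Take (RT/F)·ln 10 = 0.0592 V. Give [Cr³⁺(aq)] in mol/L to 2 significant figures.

The Cr³⁺/Cr couple has the larger reduction potential, so it is the cathode: E°cell = −0.74 − (−2.37) = +1.63 V and n = 6.
From the Nernst equation, log Q = n(E° − E)/0.0592 = 6·(+1.63 − (+1.584))/0.0592 = 4.662.
Balancing electrons gives 2 Cr³⁺(aq) + 3 Mg(s) → 2 Cr(s) + 3 Mg²⁺(aq); thus Q = [Mg²⁺(aq)]^3 / [Cr³⁺(aq)]^2.
Substituting the known concentrations and solving, log [Cr³⁺(aq)] = −2.067 and [Cr³⁺(aq)] = 0.0086 M.

0.0086 M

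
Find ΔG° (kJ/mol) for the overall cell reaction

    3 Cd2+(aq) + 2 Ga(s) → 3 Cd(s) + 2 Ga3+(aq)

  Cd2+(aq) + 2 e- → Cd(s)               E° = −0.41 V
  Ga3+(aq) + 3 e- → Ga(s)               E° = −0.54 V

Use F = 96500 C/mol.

In the reaction as written Cd2+(aq) is reduced, so the Cd²⁺/Cd couple is the cathode and Ga³⁺/Ga is the anode.
E°cell = −0.41 − (−0.54) = +0.13 V; balancing electrons gives n = 6.
ΔG° = −nFE°cell = −(6)(96500)(+0.13) J/mol = −75.3 kJ/mol.

−75.3 kJ/mol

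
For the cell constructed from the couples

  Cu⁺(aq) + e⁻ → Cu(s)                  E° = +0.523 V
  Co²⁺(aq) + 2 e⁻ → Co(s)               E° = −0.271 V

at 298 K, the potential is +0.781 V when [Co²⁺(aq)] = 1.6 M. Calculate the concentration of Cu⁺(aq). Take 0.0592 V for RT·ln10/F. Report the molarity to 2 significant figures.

0.76 M

With Cu⁺/Cu at the cathode and Co²⁺/Co at the anode, E°cell = +0.523 − (−0.271) = +0.794 V (n = 2).
From the Nernst equation, log Q = n(E° − E)/0.0592 = 2·(+0.794 − (+0.781))/0.0592 = 0.439.
For 2 Cu⁺(aq) + Co(s) → 2 Cu(s) + Co²⁺(aq), the reaction quotient is Q = [Co²⁺(aq)] / [Cu⁺(aq)]^2.
Isolating [Cu⁺(aq)] in Q = 10^{0.439} yields log [Cu⁺(aq)] = −0.117, i.e. 0.76 M.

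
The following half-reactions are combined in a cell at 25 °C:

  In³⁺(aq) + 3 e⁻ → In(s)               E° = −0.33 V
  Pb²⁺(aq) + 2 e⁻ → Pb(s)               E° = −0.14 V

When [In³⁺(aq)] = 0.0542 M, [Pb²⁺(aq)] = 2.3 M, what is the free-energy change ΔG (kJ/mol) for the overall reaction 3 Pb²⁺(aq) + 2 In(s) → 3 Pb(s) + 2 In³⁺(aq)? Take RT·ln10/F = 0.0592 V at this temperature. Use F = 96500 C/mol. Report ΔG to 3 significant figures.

−131 kJ/mol

With Pb²⁺/Pb reduced at the cathode, E°cell = −0.14 − (−0.33) = +0.19 V and n = 6.
Here Q = [In³⁺(aq)]^2 / [Pb²⁺(aq)]^3 = 0.000241 (log Q = −3.617), giving E = +0.19 − (0.0592/6)·(−3.617) = +0.2257 V.
Finally ΔG = −nFE = −(6)(96500 C/mol)(+0.2257 V) = −131 kJ/mol.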